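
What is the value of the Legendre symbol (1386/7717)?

Factor out 2: 1386 = 2·693. Since 7717 ≡ 5 (mod 8), (2/7717) = -1. Now have -(693/7717).
693 ≡ 1 (mod 4), so quadratic reciprocity gives (693/7717) = (7717/693). Reduce: 7717 ≡ 94 (mod 693). Now have -(94/693).
Factor out 2: 94 = 2·47. Since 693 ≡ 5 (mod 8), (2/693) = -1. Now have (47/693).
693 ≡ 1 (mod 4), so quadratic reciprocity gives (47/693) = (693/47). Reduce: 693 ≡ 35 (mod 47). Now have (35/47).
Both 35 ≡ 3 and 47 ≡ 3 (mod 4), so reciprocity gives (35/47) = -(47/35). Reduce: 47 ≡ 12 (mod 35). Now have -(12/35).
Factor out 2: 12 = 2^2·3. Since 35 ≡ 3 (mod 8), (2/35) = -1, and (2/35)^2 = +1. Now have -(3/35).
Both 3 ≡ 3 and 35 ≡ 3 (mod 4), so reciprocity gives (3/35) = -(35/3). Reduce: 35 ≡ 2 (mod 3). Now have (2/3).
Factor out 2: 2 = 2. Since 3 ≡ 3 (mod 8), (2/3) = -1. Now have -(1/3).
(1/3) = 1. Collecting the sign factors: -1.

-1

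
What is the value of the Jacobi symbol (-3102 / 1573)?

(-3102 / 1573)
  = (44 / 1573)    [-3102 ≡ 44 mod 1573]
  = (11 / 1573)    [1573 ≡ 5 mod 8 ⇒ (2 / 1573)^2 = +1]
  = (1573 / 11)    [QR: 1573 ≡ 1 mod 4, sign kept]
  = (0 / 11)    [1573 ≡ 0 mod 11]
  = 0    [numerator 0, gcd > 1]

0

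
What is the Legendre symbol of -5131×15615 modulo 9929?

-1

By multiplicativity, (-5131·15615/9929) = (-5131/9929)·(15615/9929).
First factor (-5131/9929):
Pull out -1: (-5131/9929) = (-1/9929)·(5131/9929). Since 9929 ≡ 1 (mod 4), (-1/9929) = +1. Now have (5131/9929).
9929 ≡ 1 (mod 4), so quadratic reciprocity gives (5131/9929) = (9929/5131). Reduce: 9929 ≡ 4798 (mod 5131). Now have (4798/5131).
Factor out 2: 4798 = 2·2399. Since 5131 ≡ 3 (mod 8), (2/5131) = -1. Now have -(2399/5131).
Both 2399 ≡ 3 and 5131 ≡ 3 (mod 4), so reciprocity gives (2399/5131) = -(5131/2399). Reduce: 5131 ≡ 333 (mod 2399). Now have (333/2399).
333 ≡ 1 (mod 4), so quadratic reciprocity gives (333/2399) = (2399/333). Reduce: 2399 ≡ 68 (mod 333). Now have (68/333).
Factor out 2: 68 = 2^2·17. Since 333 ≡ 5 (mod 8), (2/333) = -1, and (2/333)^2 = +1. Now have (17/333).
17 ≡ 1 (mod 4), so quadratic reciprocity gives (17/333) = (333/17). Reduce: 333 ≡ 10 (mod 17). Now have (10/17).
Factor out 2: 10 = 2·5. Since 17 ≡ 1 (mod 8), (2/17) = +1. Now have (5/17).
5 ≡ 1 (mod 4), so quadratic reciprocity gives (5/17) = (17/5). Reduce: 17 ≡ 2 (mod 5). Now have (2/5).
Factor out 2: 2 = 2. Since 5 ≡ 5 (mod 8), (2/5) = -1. Now have -(1/5).
(1/5) = 1. Collecting the sign factors: -1.
Second factor (15615/9929):
Reduce the numerator: 15615 ≡ 5686 (mod 9929), so (15615/9929) = (5686/9929).
Factor out 2: 5686 = 2·2843. Since 9929 ≡ 1 (mod 8), (2/9929) = +1. Now have (2843/9929).
9929 ≡ 1 (mod 4), so quadratic reciprocity gives (2843/9929) = (9929/2843). Reduce: 9929 ≡ 1400 (mod 2843). Now have (1400/2843).
Factor out 2: 1400 = 2^3·175. Since 2843 ≡ 3 (mod 8), (2/2843) = -1, and (2/2843)^3 = -1. Now have -(175/2843).
Both 175 ≡ 3 and 2843 ≡ 3 (mod 4), so reciprocity gives (175/2843) = -(2843/175). Reduce: 2843 ≡ 43 (mod 175). Now have (43/175).
Both 43 ≡ 3 and 175 ≡ 3 (mod 4), so reciprocity gives (43/175) = -(175/43). Reduce: 175 ≡ 3 (mod 43). Now have -(3/43).
Both 3 ≡ 3 and 43 ≡ 3 (mod 4), so reciprocity gives (3/43) = -(43/3). Reduce: 43 ≡ 1 (mod 3). Now have (1/3).
(1/3) = 1. Collecting the sign factors: 1.
Product: (-1)·(1) = -1.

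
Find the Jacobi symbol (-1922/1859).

1

(-1922/1859)
  = -(1922/1859)    [1859 ≡ 3 mod 4 ⇒ (-1/1859) = -1]
  = -(63/1859)    [1922 ≡ 63 mod 1859]
  = (1859/63)    [QR: both ≡ 3 mod 4, sign flips]
  = (32/63)    [1859 ≡ 32 mod 63]
  = (1/63)    [63 ≡ 7 mod 8 ⇒ (2/63)^5 = +1]
  = 1    [(1/63) = 1]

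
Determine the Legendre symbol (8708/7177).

1

Reduce the numerator: 8708 ≡ 1531 (mod 7177), so (8708/7177) = (1531/7177).
7177 ≡ 1 (mod 4), so quadratic reciprocity gives (1531/7177) = (7177/1531). Reduce: 7177 ≡ 1053 (mod 1531). Now have (1053/1531).
1053 ≡ 1 (mod 4), so quadratic reciprocity gives (1053/1531) = (1531/1053). Reduce: 1531 ≡ 478 (mod 1053). Now have (478/1053).
Factor out 2: 478 = 2·239. Since 1053 ≡ 5 (mod 8), (2/1053) = -1. Now have -(239/1053).
1053 ≡ 1 (mod 4), so quadratic reciprocity gives (239/1053) = (1053/239). Reduce: 1053 ≡ 97 (mod 239). Now have -(97/239).
97 ≡ 1 (mod 4), so quadratic reciprocity gives (97/239) = (239/97). Reduce: 239 ≡ 45 (mod 97). Now have -(45/97).
45 ≡ 1 (mod 4), so quadratic reciprocity gives (45/97) = (97/45). Reduce: 97 ≡ 7 (mod 45). Now have -(7/45).
45 ≡ 1 (mod 4), so quadratic reciprocity gives (7/45) = (45/7). Reduce: 45 ≡ 3 (mod 7). Now have -(3/7).
Both 3 ≡ 3 and 7 ≡ 3 (mod 4), so reciprocity gives (3/7) = -(7/3). Reduce: 7 ≡ 1 (mod 3). Now have (1/3).
(1/3) = 1. Collecting the sign factors: 1.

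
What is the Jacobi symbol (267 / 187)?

-1

Reduce the numerator: 267 ≡ 80 (mod 187), so (267 / 187) = (80 / 187).
Factor out 2: 80 = 2^4·5. Since 187 ≡ 3 (mod 8), (2 / 187) = -1, and (2 / 187)^4 = +1. Now have (5 / 187).
5 ≡ 1 (mod 4), so quadratic reciprocity gives (5 / 187) = (187 / 5). Reduce: 187 ≡ 2 (mod 5). Now have (2 / 5).
Factor out 2: 2 = 2. Since 5 ≡ 5 (mod 8), (2 / 5) = -1. Now have -(1 / 5).
(1 / 5) = 1. Collecting the sign factors: -1.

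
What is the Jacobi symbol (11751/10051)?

(11751/10051)
  = (1700/10051)    [11751 ≡ 1700 mod 10051]
  = (425/10051)    [10051 ≡ 3 mod 8 ⇒ (2/10051)^2 = +1]
  = (10051/425)    [QR: 425 ≡ 1 mod 4, sign kept]
  = (276/425)    [10051 ≡ 276 mod 425]
  = (69/425)    [425 ≡ 1 mod 8 ⇒ (2/425)^2 = +1]
  = (425/69)    [QR: 69 ≡ 1 mod 4, sign kept]
  = (11/69)    [425 ≡ 11 mod 69]
  = (69/11)    [QR: 69 ≡ 1 mod 4, sign kept]
  = (3/11)    [69 ≡ 3 mod 11]
  = -(11/3)    [QR: both ≡ 3 mod 4, sign flips]
  = -(2/3)    [11 ≡ 2 mod 3]
  = (1/3)    [3 ≡ 3 mod 8 ⇒ (2/3) = -1]
  = 1    [(1/3) = 1]

1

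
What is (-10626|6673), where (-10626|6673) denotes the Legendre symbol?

Reduce the numerator: -10626 ≡ 2720 (mod 6673), so (-10626|6673) = (2720|6673).
Factor out 2: 2720 = 2^5·85. Since 6673 ≡ 1 (mod 8), (2|6673) = +1, and (2|6673)^5 = +1. Now have (85|6673).
85 ≡ 1 (mod 4), so quadratic reciprocity gives (85|6673) = (6673|85). Reduce: 6673 ≡ 43 (mod 85). Now have (43|85).
85 ≡ 1 (mod 4), so quadratic reciprocity gives (43|85) = (85|43). Reduce: 85 ≡ 42 (mod 43). Now have (42|43).
Factor out 2: 42 = 2·21. Since 43 ≡ 3 (mod 8), (2|43) = -1. Now have -(21|43).
21 ≡ 1 (mod 4), so quadratic reciprocity gives (21|43) = (43|21). Reduce: 43 ≡ 1 (mod 21). Now have -(1|21).
(1|21) = 1. Collecting the sign factors: -1.

-1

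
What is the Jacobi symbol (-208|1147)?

-1

(-208|1147)
  = (939|1147)    [-208 ≡ 939 mod 1147]
  = -(1147|939)    [QR: both ≡ 3 mod 4, sign flips]
  = -(208|939)    [1147 ≡ 208 mod 939]
  = -(13|939)    [939 ≡ 3 mod 8 ⇒ (2|939)^4 = +1]
  = -(939|13)    [QR: 13 ≡ 1 mod 4, sign kept]
  = -(3|13)    [939 ≡ 3 mod 13]
  = -(13|3)    [QR: 13 ≡ 1 mod 4, sign kept]
  = -(1|3)    [13 ≡ 1 mod 3]
  = -1    [(1|3) = 1]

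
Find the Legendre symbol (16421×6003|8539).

1

By multiplicativity, (16421·6003|8539) = (16421|8539)·(6003|8539).
First factor (16421|8539):
(16421|8539)
  = (7882|8539)    [16421 ≡ 7882 mod 8539]
  = -(3941|8539)    [8539 ≡ 3 mod 8 ⇒ (2|8539) = -1]
  = -(8539|3941)    [QR: 3941 ≡ 1 mod 4, sign kept]
  = -(657|3941)    [8539 ≡ 657 mod 3941]
  = -(3941|657)    [QR: 657 ≡ 1 mod 4, sign kept]
  = -(656|657)    [3941 ≡ 656 mod 657]
  = -(41|657)    [657 ≡ 1 mod 8 ⇒ (2|657)^4 = +1]
  = -(657|41)    [QR: 41 ≡ 1 mod 4, sign kept]
  = -(1|41)    [657 ≡ 1 mod 41]
  = -1    [(1|41) = 1]
Second factor (6003|8539):
(6003|8539)
  = -(8539|6003)    [QR: both ≡ 3 mod 4, sign flips]
  = -(2536|6003)    [8539 ≡ 2536 mod 6003]
  = (317|6003)    [6003 ≡ 3 mod 8 ⇒ (2|6003)^3 = -1]
  = (6003|317)    [QR: 317 ≡ 1 mod 4, sign kept]
  = (297|317)    [6003 ≡ 297 mod 317]
  = (317|297)    [QR: 297 ≡ 1 mod 4, sign kept]
  = (20|297)    [317 ≡ 20 mod 297]
  = (5|297)    [297 ≡ 1 mod 8 ⇒ (2|297)^2 = +1]
  = (297|5)    [QR: 5 ≡ 1 mod 4, sign kept]
  = (2|5)    [297 ≡ 2 mod 5]
  = -(1|5)    [5 ≡ 5 mod 8 ⇒ (2|5) = -1]
  = -1    [(1|5) = 1]
Product: (-1)·(-1) = 1.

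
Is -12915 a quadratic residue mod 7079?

Reduce the numerator: -12915 ≡ 1243 (mod 7079), so (-12915/7079) = (1243/7079).
Both 1243 ≡ 3 and 7079 ≡ 3 (mod 4), so reciprocity gives (1243/7079) = -(7079/1243). Reduce: 7079 ≡ 864 (mod 1243). Now have -(864/1243).
Factor out 2: 864 = 2^5·27. Since 1243 ≡ 3 (mod 8), (2/1243) = -1, and (2/1243)^5 = -1. Now have (27/1243).
Both 27 ≡ 3 and 1243 ≡ 3 (mod 4), so reciprocity gives (27/1243) = -(1243/27). Reduce: 1243 ≡ 1 (mod 27). Now have -(1/27).
(1/27) = 1. Collecting the sign factors: -1.
(-12915/7079) = -1, and 7079 is prime, so -12915 is not a quadratic residue mod 7079.

no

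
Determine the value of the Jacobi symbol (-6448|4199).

(-6448|4199)
  = (1950|4199)    [-6448 ≡ 1950 mod 4199]
  = (975|4199)    [4199 ≡ 7 mod 8 ⇒ (2|4199) = +1]
  = -(4199|975)    [QR: both ≡ 3 mod 4, sign flips]
  = -(299|975)    [4199 ≡ 299 mod 975]
  = (975|299)    [QR: both ≡ 3 mod 4, sign flips]
  = (78|299)    [975 ≡ 78 mod 299]
  = -(39|299)    [299 ≡ 3 mod 8 ⇒ (2|299) = -1]
  = (299|39)    [QR: both ≡ 3 mod 4, sign flips]
  = (26|39)    [299 ≡ 26 mod 39]
  = (13|39)    [39 ≡ 7 mod 8 ⇒ (2|39) = +1]
  = (39|13)    [QR: 13 ≡ 1 mod 4, sign kept]
  = (0|13)    [39 ≡ 0 mod 13]
  = 0    [numerator 0, gcd > 1]

0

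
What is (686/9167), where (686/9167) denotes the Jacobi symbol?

-1

Factor out 2: 686 = 2·343. Since 9167 ≡ 7 (mod 8), (2/9167) = +1. Now have (343/9167).
Both 343 ≡ 3 and 9167 ≡ 3 (mod 4), so reciprocity gives (343/9167) = -(9167/343). Reduce: 9167 ≡ 249 (mod 343). Now have -(249/343).
249 ≡ 1 (mod 4), so quadratic reciprocity gives (249/343) = (343/249). Reduce: 343 ≡ 94 (mod 249). Now have -(94/249).
Factor out 2: 94 = 2·47. Since 249 ≡ 1 (mod 8), (2/249) = +1. Now have -(47/249).
249 ≡ 1 (mod 4), so quadratic reciprocity gives (47/249) = (249/47). Reduce: 249 ≡ 14 (mod 47). Now have -(14/47).
Factor out 2: 14 = 2·7. Since 47 ≡ 7 (mod 8), (2/47) = +1. Now have -(7/47).
Both 7 ≡ 3 and 47 ≡ 3 (mod 4), so reciprocity gives (7/47) = -(47/7). Reduce: 47 ≡ 5 (mod 7). Now have (5/7).
5 ≡ 1 (mod 4), so quadratic reciprocity gives (5/7) = (7/5). Reduce: 7 ≡ 2 (mod 5). Now have (2/5).
Factor out 2: 2 = 2. Since 5 ≡ 5 (mod 8), (2/5) = -1. Now have -(1/5).
(1/5) = 1. Collecting the sign factors: -1.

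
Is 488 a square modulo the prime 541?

yes

(488/541)
  = -(61/541)    [541 ≡ 5 mod 8 ⇒ (2/541)^3 = -1]
  = -(541/61)    [QR: 61 ≡ 1 mod 4, sign kept]
  = -(53/61)    [541 ≡ 53 mod 61]
  = -(61/53)    [QR: 53 ≡ 1 mod 4, sign kept]
  = -(8/53)    [61 ≡ 8 mod 53]
  = (1/53)    [53 ≡ 5 mod 8 ⇒ (2/53)^3 = -1]
  = 1    [(1/53) = 1]
(488/541) = 1, and 541 is prime, so 488 is a quadratic residue mod 541.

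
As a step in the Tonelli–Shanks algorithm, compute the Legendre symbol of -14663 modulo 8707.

1

(-14663/8707)
  = -(14663/8707)    [8707 ≡ 3 mod 4 ⇒ (-1/8707) = -1]
  = -(5956/8707)    [14663 ≡ 5956 mod 8707]
  = -(1489/8707)    [8707 ≡ 3 mod 8 ⇒ (2/8707)^2 = +1]
  = -(8707/1489)    [QR: 1489 ≡ 1 mod 4, sign kept]
  = -(1262/1489)    [8707 ≡ 1262 mod 1489]
  = -(631/1489)    [1489 ≡ 1 mod 8 ⇒ (2/1489) = +1]
  = -(1489/631)    [QR: 1489 ≡ 1 mod 4, sign kept]
  = -(227/631)    [1489 ≡ 227 mod 631]
  = (631/227)    [QR: both ≡ 3 mod 4, sign flips]
  = (177/227)    [631 ≡ 177 mod 227]
  = (227/177)    [QR: 177 ≡ 1 mod 4, sign kept]
  = (50/177)    [227 ≡ 50 mod 177]
  = (25/177)    [177 ≡ 1 mod 8 ⇒ (2/177) = +1]
  = (177/25)    [QR: 25 ≡ 1 mod 4, sign kept]
  = (2/25)    [177 ≡ 2 mod 25]
  = (1/25)    [25 ≡ 1 mod 8 ⇒ (2/25) = +1]
  = 1    [(1/25) = 1]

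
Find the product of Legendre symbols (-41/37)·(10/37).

By multiplicativity, (-41·10/37) = (-41/37)·(10/37).
First factor (-41/37):
(-41/37)
  = (33/37)    [-41 ≡ 33 mod 37]
  = (37/33)    [QR: 33 ≡ 1 mod 4, sign kept]
  = (4/33)    [37 ≡ 4 mod 33]
  = (1/33)    [33 ≡ 1 mod 8 ⇒ (2/33)^2 = +1]
  = 1    [(1/33) = 1]
Second factor (10/37):
(10/37)
  = -(5/37)    [37 ≡ 5 mod 8 ⇒ (2/37) = -1]
  = -(37/5)    [QR: 5 ≡ 1 mod 4, sign kept]
  = -(2/5)    [37 ≡ 2 mod 5]
  = (1/5)    [5 ≡ 5 mod 8 ⇒ (2/5) = -1]
  = 1    [(1/5) = 1]
Product: (1)·(1) = 1.

1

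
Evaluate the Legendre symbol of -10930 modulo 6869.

-1

(-10930/6869)
  = (10930/6869)    [6869 ≡ 1 mod 4 ⇒ (-1/6869) = +1]
  = (4061/6869)    [10930 ≡ 4061 mod 6869]
  = (6869/4061)    [QR: 4061 ≡ 1 mod 4, sign kept]
  = (2808/4061)    [6869 ≡ 2808 mod 4061]
  = -(351/4061)    [4061 ≡ 5 mod 8 ⇒ (2/4061)^3 = -1]
  = -(4061/351)    [QR: 4061 ≡ 1 mod 4, sign kept]
  = -(200/351)    [4061 ≡ 200 mod 351]
  = -(25/351)    [351 ≡ 7 mod 8 ⇒ (2/351)^3 = +1]
  = -(351/25)    [QR: 25 ≡ 1 mod 4, sign kept]
  = -(1/25)    [351 ≡ 1 mod 25]
  = -1    [(1/25) = 1]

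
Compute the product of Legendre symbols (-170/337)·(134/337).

-1

By multiplicativity, (-170·134/337) = (-170/337)·(134/337).
First factor (-170/337):
(-170/337)
  = (167/337)    [-170 ≡ 167 mod 337]
  = (337/167)    [QR: 337 ≡ 1 mod 4, sign kept]
  = (3/167)    [337 ≡ 3 mod 167]
  = -(167/3)    [QR: both ≡ 3 mod 4, sign flips]
  = -(2/3)    [167 ≡ 2 mod 3]
  = (1/3)    [3 ≡ 3 mod 8 ⇒ (2/3) = -1]
  = 1    [(1/3) = 1]
Second factor (134/337):
(134/337)
  = (67/337)    [337 ≡ 1 mod 8 ⇒ (2/337) = +1]
  = (337/67)    [QR: 337 ≡ 1 mod 4, sign kept]
  = (2/67)    [337 ≡ 2 mod 67]
  = -(1/67)    [67 ≡ 3 mod 8 ⇒ (2/67) = -1]
  = -1    [(1/67) = 1]
Product: (1)·(-1) = -1.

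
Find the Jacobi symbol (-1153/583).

(-1153/583)
  = -(1153/583)    [583 ≡ 3 mod 4 ⇒ (-1/583) = -1]
  = -(570/583)    [1153 ≡ 570 mod 583]
  = -(285/583)    [583 ≡ 7 mod 8 ⇒ (2/583) = +1]
  = -(583/285)    [QR: 285 ≡ 1 mod 4, sign kept]
  = -(13/285)    [583 ≡ 13 mod 285]
  = -(285/13)    [QR: 13 ≡ 1 mod 4, sign kept]
  = -(12/13)    [285 ≡ 12 mod 13]
  = -(3/13)    [13 ≡ 5 mod 8 ⇒ (2/13)^2 = +1]
  = -(13/3)    [QR: 13 ≡ 1 mod 4, sign kept]
  = -(1/3)    [13 ≡ 1 mod 3]
  = -1    [(1/3) = 1]

-1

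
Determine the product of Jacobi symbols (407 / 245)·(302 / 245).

1

By multiplicativity, (407·302 / 245) = (407 / 245)·(302 / 245).
First factor (407 / 245):
Reduce the numerator: 407 ≡ 162 (mod 245), so (407 / 245) = (162 / 245).
Factor out 2: 162 = 2·81. Since 245 ≡ 5 (mod 8), (2 / 245) = -1. Now have -(81 / 245).
81 ≡ 1 (mod 4), so quadratic reciprocity gives (81 / 245) = (245 / 81). Reduce: 245 ≡ 2 (mod 81). Now have -(2 / 81).
Factor out 2: 2 = 2. Since 81 ≡ 1 (mod 8), (2 / 81) = +1. Now have -(1 / 81).
(1 / 81) = 1. Collecting the sign factors: -1.
Second factor (302 / 245):
Reduce the numerator: 302 ≡ 57 (mod 245), so (302 / 245) = (57 / 245).
57 ≡ 1 (mod 4), so quadratic reciprocity gives (57 / 245) = (245 / 57). Reduce: 245 ≡ 17 (mod 57). Now have (17 / 57).
17 ≡ 1 (mod 4), so quadratic reciprocity gives (17 / 57) = (57 / 17). Reduce: 57 ≡ 6 (mod 17). Now have (6 / 17).
Factor out 2: 6 = 2·3. Since 17 ≡ 1 (mod 8), (2 / 17) = +1. Now have (3 / 17).
17 ≡ 1 (mod 4), so quadratic reciprocity gives (3 / 17) = (17 / 3). Reduce: 17 ≡ 2 (mod 3). Now have (2 / 3).
Factor out 2: 2 = 2. Since 3 ≡ 3 (mod 8), (2 / 3) = -1. Now have -(1 / 3).
(1 / 3) = 1. Collecting the sign factors: -1.
Product: (-1)·(-1) = 1.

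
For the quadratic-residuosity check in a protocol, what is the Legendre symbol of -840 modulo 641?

-1

(-840/641)
  = (442/641)    [-840 ≡ 442 mod 641]
  = (221/641)    [641 ≡ 1 mod 8 ⇒ (2/641) = +1]
  = (641/221)    [QR: 221 ≡ 1 mod 4, sign kept]
  = (199/221)    [641 ≡ 199 mod 221]
  = (221/199)    [QR: 221 ≡ 1 mod 4, sign kept]
  = (22/199)    [221 ≡ 22 mod 199]
  = (11/199)    [199 ≡ 7 mod 8 ⇒ (2/199) = +1]
  = -(199/11)    [QR: both ≡ 3 mod 4, sign flips]
  = -(1/11)    [199 ≡ 1 mod 11]
  = -1    [(1/11) = 1]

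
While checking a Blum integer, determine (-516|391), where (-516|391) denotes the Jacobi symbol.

-1

(-516|391)
  = -(516|391)    [391 ≡ 3 mod 4 ⇒ (-1|391) = -1]
  = -(125|391)    [516 ≡ 125 mod 391]
  = -(391|125)    [QR: 125 ≡ 1 mod 4, sign kept]
  = -(16|125)    [391 ≡ 16 mod 125]
  = -(1|125)    [125 ≡ 5 mod 8 ⇒ (2|125)^4 = +1]
  = -1    [(1|125) = 1]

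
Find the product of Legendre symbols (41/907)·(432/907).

-1

By multiplicativity, (41·432/907) = (41/907)·(432/907).
First factor (41/907):
(41/907)
  = (907/41)    [QR: 41 ≡ 1 mod 4, sign kept]
  = (5/41)    [907 ≡ 5 mod 41]
  = (41/5)    [QR: 5 ≡ 1 mod 4, sign kept]
  = (1/5)    [41 ≡ 1 mod 5]
  = 1    [(1/5) = 1]
Second factor (432/907):
(432/907)
  = (27/907)    [907 ≡ 3 mod 8 ⇒ (2/907)^4 = +1]
  = -(907/27)    [QR: both ≡ 3 mod 4, sign flips]
  = -(16/27)    [907 ≡ 16 mod 27]
  = -(1/27)    [27 ≡ 3 mod 8 ⇒ (2/27)^4 = +1]
  = -1    [(1/27) = 1]
Product: (1)·(-1) = -1.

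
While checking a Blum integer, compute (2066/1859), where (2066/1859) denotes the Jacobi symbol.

1

Reduce the numerator: 2066 ≡ 207 (mod 1859), so (2066/1859) = (207/1859).
Both 207 ≡ 3 and 1859 ≡ 3 (mod 4), so reciprocity gives (207/1859) = -(1859/207). Reduce: 1859 ≡ 203 (mod 207). Now have -(203/207).
Both 203 ≡ 3 and 207 ≡ 3 (mod 4), so reciprocity gives (203/207) = -(207/203). Reduce: 207 ≡ 4 (mod 203). Now have (4/203).
Factor out 2: 4 = 2^2. Since 203 ≡ 3 (mod 8), (2/203) = -1, and (2/203)^2 = +1. Now have (1/203).
(1/203) = 1. Collecting the sign factors: 1.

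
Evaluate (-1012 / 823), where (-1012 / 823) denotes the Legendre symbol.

(-1012 / 823)
  = (634 / 823)    [-1012 ≡ 634 mod 823]
  = (317 / 823)    [823 ≡ 7 mod 8 ⇒ (2 / 823) = +1]
  = (823 / 317)    [QR: 317 ≡ 1 mod 4, sign kept]
  = (189 / 317)    [823 ≡ 189 mod 317]
  = (317 / 189)    [QR: 189 ≡ 1 mod 4, sign kept]
  = (128 / 189)    [317 ≡ 128 mod 189]
  = -(1 / 189)    [189 ≡ 5 mod 8 ⇒ (2 / 189)^7 = -1]
  = -1    [(1 / 189) = 1]

-1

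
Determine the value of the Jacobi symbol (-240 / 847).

(-240 / 847)
  = -(240 / 847)    [847 ≡ 3 mod 4 ⇒ (-1 / 847) = -1]
  = -(15 / 847)    [847 ≡ 7 mod 8 ⇒ (2 / 847)^4 = +1]
  = (847 / 15)    [QR: both ≡ 3 mod 4, sign flips]
  = (7 / 15)    [847 ≡ 7 mod 15]
  = -(15 / 7)    [QR: both ≡ 3 mod 4, sign flips]
  = -(1 / 7)    [15 ≡ 1 mod 7]
  = -1    [(1 / 7) = 1]

-1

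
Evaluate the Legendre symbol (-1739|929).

(-1739|929)
  = (119|929)    [-1739 ≡ 119 mod 929]
  = (929|119)    [QR: 929 ≡ 1 mod 4, sign kept]
  = (96|119)    [929 ≡ 96 mod 119]
  = (3|119)    [119 ≡ 7 mod 8 ⇒ (2|119)^5 = +1]
  = -(119|3)    [QR: both ≡ 3 mod 4, sign flips]
  = -(2|3)    [119 ≡ 2 mod 3]
  = (1|3)    [3 ≡ 3 mod 8 ⇒ (2|3) = -1]
  = 1    [(1|3) = 1]

1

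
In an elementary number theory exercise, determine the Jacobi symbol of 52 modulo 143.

(52 / 143)
  = (13 / 143)    [143 ≡ 7 mod 8 ⇒ (2 / 143)^2 = +1]
  = (143 / 13)    [QR: 13 ≡ 1 mod 4, sign kept]
  = (0 / 13)    [143 ≡ 0 mod 13]
  = 0    [numerator 0, gcd > 1]

0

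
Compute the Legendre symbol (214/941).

(214/941)
  = -(107/941)    [941 ≡ 5 mod 8 ⇒ (2/941) = -1]
  = -(941/107)    [QR: 941 ≡ 1 mod 4, sign kept]
  = -(85/107)    [941 ≡ 85 mod 107]
  = -(107/85)    [QR: 85 ≡ 1 mod 4, sign kept]
  = -(22/85)    [107 ≡ 22 mod 85]
  = (11/85)    [85 ≡ 5 mod 8 ⇒ (2/85) = -1]
  = (85/11)    [QR: 85 ≡ 1 mod 4, sign kept]
  = (8/11)    [85 ≡ 8 mod 11]
  = -(1/11)    [11 ≡ 3 mod 8 ⇒ (2/11)^3 = -1]
  = -1    [(1/11) = 1]

-1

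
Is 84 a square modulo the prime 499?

yes

Factor out 2: 84 = 2^2·21. Since 499 ≡ 3 (mod 8), (2/499) = -1, and (2/499)^2 = +1. Now have (21/499).
21 ≡ 1 (mod 4), so quadratic reciprocity gives (21/499) = (499/21). Reduce: 499 ≡ 16 (mod 21). Now have (16/21).
Factor out 2: 16 = 2^4. Since 21 ≡ 5 (mod 8), (2/21) = -1, and (2/21)^4 = +1. Now have (1/21).
(1/21) = 1. Collecting the sign factors: 1.
(84/499) = 1, and 499 is prime, so 84 is a quadratic residue mod 499.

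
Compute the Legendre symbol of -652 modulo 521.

(-652 / 521)
  = (390 / 521)    [-652 ≡ 390 mod 521]
  = (195 / 521)    [521 ≡ 1 mod 8 ⇒ (2 / 521) = +1]
  = (521 / 195)    [QR: 521 ≡ 1 mod 4, sign kept]
  = (131 / 195)    [521 ≡ 131 mod 195]
  = -(195 / 131)    [QR: both ≡ 3 mod 4, sign flips]
  = -(64 / 131)    [195 ≡ 64 mod 131]
  = -(1 / 131)    [131 ≡ 3 mod 8 ⇒ (2 / 131)^6 = +1]
  = -1    [(1 / 131) = 1]

-1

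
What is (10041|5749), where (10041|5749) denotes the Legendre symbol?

Reduce the numerator: 10041 ≡ 4292 (mod 5749), so (10041|5749) = (4292|5749).
Factor out 2: 4292 = 2^2·1073. Since 5749 ≡ 5 (mod 8), (2|5749) = -1, and (2|5749)^2 = +1. Now have (1073|5749).
1073 ≡ 1 (mod 4), so quadratic reciprocity gives (1073|5749) = (5749|1073). Reduce: 5749 ≡ 384 (mod 1073). Now have (384|1073).
Factor out 2: 384 = 2^7·3. Since 1073 ≡ 1 (mod 8), (2|1073) = +1, and (2|1073)^7 = +1. Now have (3|1073).
1073 ≡ 1 (mod 4), so quadratic reciprocity gives (3|1073) = (1073|3). Reduce: 1073 ≡ 2 (mod 3). Now have (2|3).
Factor out 2: 2 = 2. Since 3 ≡ 3 (mod 8), (2|3) = -1. Now have -(1|3).
(1|3) = 1. Collecting the sign factors: -1.

-1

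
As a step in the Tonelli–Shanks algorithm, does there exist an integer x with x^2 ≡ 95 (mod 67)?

(95/67)
  = (28/67)    [95 ≡ 28 mod 67]
  = (7/67)    [67 ≡ 3 mod 8 ⇒ (2/67)^2 = +1]
  = -(67/7)    [QR: both ≡ 3 mod 4, sign flips]
  = -(4/7)    [67 ≡ 4 mod 7]
  = -(1/7)    [7 ≡ 7 mod 8 ⇒ (2/7)^2 = +1]
  = -1    [(1/7) = 1]
The Legendre symbol is -1, so x^2 ≡ 95 (mod 67) has no solution.

no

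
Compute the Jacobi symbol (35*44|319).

By multiplicativity, (35·44|319) = (35|319)·(44|319).
First factor (35|319):
(35|319)
  = -(319|35)    [QR: both ≡ 3 mod 4, sign flips]
  = -(4|35)    [319 ≡ 4 mod 35]
  = -(1|35)    [35 ≡ 3 mod 8 ⇒ (2|35)^2 = +1]
  = -1    [(1|35) = 1]
Second factor (44|319):
(44|319)
  = (11|319)    [319 ≡ 7 mod 8 ⇒ (2|319)^2 = +1]
  = -(319|11)    [QR: both ≡ 3 mod 4, sign flips]
  = -(0|11)    [319 ≡ 0 mod 11]
  = 0    [numerator 0, gcd > 1]
Product: (-1)·(0) = 0.

0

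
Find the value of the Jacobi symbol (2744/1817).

1

(2744/1817)
  = (927/1817)    [2744 ≡ 927 mod 1817]
  = (1817/927)    [QR: 1817 ≡ 1 mod 4, sign kept]
  = (890/927)    [1817 ≡ 890 mod 927]
  = (445/927)    [927 ≡ 7 mod 8 ⇒ (2/927) = +1]
  = (927/445)    [QR: 445 ≡ 1 mod 4, sign kept]
  = (37/445)    [927 ≡ 37 mod 445]
  = (445/37)    [QR: 37 ≡ 1 mod 4, sign kept]
  = (1/37)    [445 ≡ 1 mod 37]
  = 1    [(1/37) = 1]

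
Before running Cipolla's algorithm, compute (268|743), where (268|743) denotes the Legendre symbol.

-1

(268|743)
  = (67|743)    [743 ≡ 7 mod 8 ⇒ (2|743)^2 = +1]
  = -(743|67)    [QR: both ≡ 3 mod 4, sign flips]
  = -(6|67)    [743 ≡ 6 mod 67]
  = (3|67)    [67 ≡ 3 mod 8 ⇒ (2|67) = -1]
  = -(67|3)    [QR: both ≡ 3 mod 4, sign flips]
  = -(1|3)    [67 ≡ 1 mod 3]
  = -1    [(1|3) = 1]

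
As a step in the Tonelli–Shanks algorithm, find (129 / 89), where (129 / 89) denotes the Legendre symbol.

(129 / 89)
  = (40 / 89)    [129 ≡ 40 mod 89]
  = (5 / 89)    [89 ≡ 1 mod 8 ⇒ (2 / 89)^3 = +1]
  = (89 / 5)    [QR: 5 ≡ 1 mod 4, sign kept]
  = (4 / 5)    [89 ≡ 4 mod 5]
  = (1 / 5)    [5 ≡ 5 mod 8 ⇒ (2 / 5)^2 = +1]
  = 1    [(1 / 5) = 1]

1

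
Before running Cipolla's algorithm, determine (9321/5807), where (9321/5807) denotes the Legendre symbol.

-1

(9321/5807)
  = (3514/5807)    [9321 ≡ 3514 mod 5807]
  = (1757/5807)    [5807 ≡ 7 mod 8 ⇒ (2/5807) = +1]
  = (5807/1757)    [QR: 1757 ≡ 1 mod 4, sign kept]
  = (536/1757)    [5807 ≡ 536 mod 1757]
  = -(67/1757)    [1757 ≡ 5 mod 8 ⇒ (2/1757)^3 = -1]
  = -(1757/67)    [QR: 1757 ≡ 1 mod 4, sign kept]
  = -(15/67)    [1757 ≡ 15 mod 67]
  = (67/15)    [QR: both ≡ 3 mod 4, sign flips]
  = (7/15)    [67 ≡ 7 mod 15]
  = -(15/7)    [QR: both ≡ 3 mod 4, sign flips]
  = -(1/7)    [15 ≡ 1 mod 7]
  = -1    [(1/7) = 1]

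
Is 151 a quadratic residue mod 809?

809 ≡ 1 (mod 4), so quadratic reciprocity gives (151|809) = (809|151). Reduce: 809 ≡ 54 (mod 151). Now have (54|151).
Factor out 2: 54 = 2·27. Since 151 ≡ 7 (mod 8), (2|151) = +1. Now have (27|151).
Both 27 ≡ 3 and 151 ≡ 3 (mod 4), so reciprocity gives (27|151) = -(151|27). Reduce: 151 ≡ 16 (mod 27). Now have -(16|27).
Factor out 2: 16 = 2^4. Since 27 ≡ 3 (mod 8), (2|27) = -1, and (2|27)^4 = +1. Now have -(1|27).
(1|27) = 1. Collecting the sign factors: -1.
The Legendre symbol is -1, so x^2 ≡ 151 (mod 809) has no solution.

no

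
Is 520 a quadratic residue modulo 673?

no

(520|673)
  = (65|673)    [673 ≡ 1 mod 8 ⇒ (2|673)^3 = +1]
  = (673|65)    [QR: 65 ≡ 1 mod 4, sign kept]
  = (23|65)    [673 ≡ 23 mod 65]
  = (65|23)    [QR: 65 ≡ 1 mod 4, sign kept]
  = (19|23)    [65 ≡ 19 mod 23]
  = -(23|19)    [QR: both ≡ 3 mod 4, sign flips]
  = -(4|19)    [23 ≡ 4 mod 19]
  = -(1|19)    [19 ≡ 3 mod 8 ⇒ (2|19)^2 = +1]
  = -1    [(1|19) = 1]
The Legendre symbol is -1, so x^2 ≡ 520 (mod 673) has no solution.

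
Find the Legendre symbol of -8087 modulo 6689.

(-8087|6689)
  = (5291|6689)    [-8087 ≡ 5291 mod 6689]
  = (6689|5291)    [QR: 6689 ≡ 1 mod 4, sign kept]
  = (1398|5291)    [6689 ≡ 1398 mod 5291]
  = -(699|5291)    [5291 ≡ 3 mod 8 ⇒ (2|5291) = -1]
  = (5291|699)    [QR: both ≡ 3 mod 4, sign flips]
  = (398|699)    [5291 ≡ 398 mod 699]
  = -(199|699)    [699 ≡ 3 mod 8 ⇒ (2|699) = -1]
  = (699|199)    [QR: both ≡ 3 mod 4, sign flips]
  = (102|199)    [699 ≡ 102 mod 199]
  = (51|199)    [199 ≡ 7 mod 8 ⇒ (2|199) = +1]
  = -(199|51)    [QR: both ≡ 3 mod 4, sign flips]
  = -(46|51)    [199 ≡ 46 mod 51]
  = (23|51)    [51 ≡ 3 mod 8 ⇒ (2|51) = -1]
  = -(51|23)    [QR: both ≡ 3 mod 4, sign flips]
  = -(5|23)    [51 ≡ 5 mod 23]
  = -(23|5)    [QR: 5 ≡ 1 mod 4, sign kept]
  = -(3|5)    [23 ≡ 3 mod 5]
  = -(5|3)    [QR: 5 ≡ 1 mod 4, sign kept]
  = -(2|3)    [5 ≡ 2 mod 3]
  = (1|3)    [3 ≡ 3 mod 8 ⇒ (2|3) = -1]
  = 1    [(1|3) = 1]

1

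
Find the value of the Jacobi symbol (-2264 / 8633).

1

(-2264 / 8633)
  = (6369 / 8633)    [-2264 ≡ 6369 mod 8633]
  = (8633 / 6369)    [QR: 6369 ≡ 1 mod 4, sign kept]
  = (2264 / 6369)    [8633 ≡ 2264 mod 6369]
  = (283 / 6369)    [6369 ≡ 1 mod 8 ⇒ (2 / 6369)^3 = +1]
  = (6369 / 283)    [QR: 6369 ≡ 1 mod 4, sign kept]
  = (143 / 283)    [6369 ≡ 143 mod 283]
  = -(283 / 143)    [QR: both ≡ 3 mod 4, sign flips]
  = -(140 / 143)    [283 ≡ 140 mod 143]
  = -(35 / 143)    [143 ≡ 7 mod 8 ⇒ (2 / 143)^2 = +1]
  = (143 / 35)    [QR: both ≡ 3 mod 4, sign flips]
  = (3 / 35)    [143 ≡ 3 mod 35]
  = -(35 / 3)    [QR: both ≡ 3 mod 4, sign flips]
  = -(2 / 3)    [35 ≡ 2 mod 3]
  = (1 / 3)    [3 ≡ 3 mod 8 ⇒ (2 / 3) = -1]
  = 1    [(1 / 3) = 1]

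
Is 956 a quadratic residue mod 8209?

yes

Factor out 2: 956 = 2^2·239. Since 8209 ≡ 1 (mod 8), (2/8209) = +1, and (2/8209)^2 = +1. Now have (239/8209).
8209 ≡ 1 (mod 4), so quadratic reciprocity gives (239/8209) = (8209/239). Reduce: 8209 ≡ 83 (mod 239). Now have (83/239).
Both 83 ≡ 3 and 239 ≡ 3 (mod 4), so reciprocity gives (83/239) = -(239/83). Reduce: 239 ≡ 73 (mod 83). Now have -(73/83).
73 ≡ 1 (mod 4), so quadratic reciprocity gives (73/83) = (83/73). Reduce: 83 ≡ 10 (mod 73). Now have -(10/73).
Factor out 2: 10 = 2·5. Since 73 ≡ 1 (mod 8), (2/73) = +1. Now have -(5/73).
5 ≡ 1 (mod 4), so quadratic reciprocity gives (5/73) = (73/5). Reduce: 73 ≡ 3 (mod 5). Now have -(3/5).
5 ≡ 1 (mod 4), so quadratic reciprocity gives (3/5) = (5/3). Reduce: 5 ≡ 2 (mod 3). Now have -(2/3).
Factor out 2: 2 = 2. Since 3 ≡ 3 (mod 8), (2/3) = -1. Now have (1/3).
(1/3) = 1. Collecting the sign factors: 1.
The Legendre symbol is 1, so x^2 ≡ 956 (mod 8209) has solution.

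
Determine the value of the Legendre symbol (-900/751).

(-900/751)
  = -(900/751)    [751 ≡ 3 mod 4 ⇒ (-1/751) = -1]
  = -(149/751)    [900 ≡ 149 mod 751]
  = -(751/149)    [QR: 149 ≡ 1 mod 4, sign kept]
  = -(6/149)    [751 ≡ 6 mod 149]
  = (3/149)    [149 ≡ 5 mod 8 ⇒ (2/149) = -1]
  = (149/3)    [QR: 149 ≡ 1 mod 4, sign kept]
  = (2/3)    [149 ≡ 2 mod 3]
  = -(1/3)    [3 ≡ 3 mod 8 ⇒ (2/3) = -1]
  = -1    [(1/3) = 1]

-1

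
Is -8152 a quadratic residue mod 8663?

Reduce the numerator: -8152 ≡ 511 (mod 8663), so (-8152|8663) = (511|8663).
Both 511 ≡ 3 and 8663 ≡ 3 (mod 4), so reciprocity gives (511|8663) = -(8663|511). Reduce: 8663 ≡ 487 (mod 511). Now have -(487|511).
Both 487 ≡ 3 and 511 ≡ 3 (mod 4), so reciprocity gives (487|511) = -(511|487). Reduce: 511 ≡ 24 (mod 487). Now have (24|487).
Factor out 2: 24 = 2^3·3. Since 487 ≡ 7 (mod 8), (2|487) = +1, and (2|487)^3 = +1. Now have (3|487).
Both 3 ≡ 3 and 487 ≡ 3 (mod 4), so reciprocity gives (3|487) = -(487|3). Reduce: 487 ≡ 1 (mod 3). Now have -(1|3).
(1|3) = 1. Collecting the sign factors: -1.
The Legendre symbol is -1, so x^2 ≡ -8152 (mod 8663) has no solution.

no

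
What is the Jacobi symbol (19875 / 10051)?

1

(19875 / 10051)
  = (9824 / 10051)    [19875 ≡ 9824 mod 10051]
  = -(307 / 10051)    [10051 ≡ 3 mod 8 ⇒ (2 / 10051)^5 = -1]
  = (10051 / 307)    [QR: both ≡ 3 mod 4, sign flips]
  = (227 / 307)    [10051 ≡ 227 mod 307]
  = -(307 / 227)    [QR: both ≡ 3 mod 4, sign flips]
  = -(80 / 227)    [307 ≡ 80 mod 227]
  = -(5 / 227)    [227 ≡ 3 mod 8 ⇒ (2 / 227)^4 = +1]
  = -(227 / 5)    [QR: 5 ≡ 1 mod 4, sign kept]
  = -(2 / 5)    [227 ≡ 2 mod 5]
  = (1 / 5)    [5 ≡ 5 mod 8 ⇒ (2 / 5) = -1]
  = 1    [(1 / 5) = 1]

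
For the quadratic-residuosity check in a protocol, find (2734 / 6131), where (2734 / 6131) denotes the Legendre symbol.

(2734 / 6131)
  = -(1367 / 6131)    [6131 ≡ 3 mod 8 ⇒ (2 / 6131) = -1]
  = (6131 / 1367)    [QR: both ≡ 3 mod 4, sign flips]
  = (663 / 1367)    [6131 ≡ 663 mod 1367]
  = -(1367 / 663)    [QR: both ≡ 3 mod 4, sign flips]
  = -(41 / 663)    [1367 ≡ 41 mod 663]
  = -(663 / 41)    [QR: 41 ≡ 1 mod 4, sign kept]
  = -(7 / 41)    [663 ≡ 7 mod 41]
  = -(41 / 7)    [QR: 41 ≡ 1 mod 4, sign kept]
  = -(6 / 7)    [41 ≡ 6 mod 7]
  = -(3 / 7)    [7 ≡ 7 mod 8 ⇒ (2 / 7) = +1]
  = (7 / 3)    [QR: both ≡ 3 mod 4, sign flips]
  = (1 / 3)    [7 ≡ 1 mod 3]
  = 1    [(1 / 3) = 1]

1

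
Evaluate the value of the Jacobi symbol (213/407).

213 ≡ 1 (mod 4), so quadratic reciprocity gives (213/407) = (407/213). Reduce: 407 ≡ 194 (mod 213). Now have (194/213).
Factor out 2: 194 = 2·97. Since 213 ≡ 5 (mod 8), (2/213) = -1. Now have -(97/213).
97 ≡ 1 (mod 4), so quadratic reciprocity gives (97/213) = (213/97). Reduce: 213 ≡ 19 (mod 97). Now have -(19/97).
97 ≡ 1 (mod 4), so quadratic reciprocity gives (19/97) = (97/19). Reduce: 97 ≡ 2 (mod 19). Now have -(2/19).
Factor out 2: 2 = 2. Since 19 ≡ 3 (mod 8), (2/19) = -1. Now have (1/19).
(1/19) = 1. Collecting the sign factors: 1.

1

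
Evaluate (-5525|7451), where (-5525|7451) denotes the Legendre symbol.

(-5525|7451)
  = -(5525|7451)    [7451 ≡ 3 mod 4 ⇒ (-1|7451) = -1]
  = -(7451|5525)    [QR: 5525 ≡ 1 mod 4, sign kept]
  = -(1926|5525)    [7451 ≡ 1926 mod 5525]
  = (963|5525)    [5525 ≡ 5 mod 8 ⇒ (2|5525) = -1]
  = (5525|963)    [QR: 5525 ≡ 1 mod 4, sign kept]
  = (710|963)    [5525 ≡ 710 mod 963]
  = -(355|963)    [963 ≡ 3 mod 8 ⇒ (2|963) = -1]
  = (963|355)    [QR: both ≡ 3 mod 4, sign flips]
  = (253|355)    [963 ≡ 253 mod 355]
  = (355|253)    [QR: 253 ≡ 1 mod 4, sign kept]
  = (102|253)    [355 ≡ 102 mod 253]
  = -(51|253)    [253 ≡ 5 mod 8 ⇒ (2|253) = -1]
  = -(253|51)    [QR: 253 ≡ 1 mod 4, sign kept]
  = -(49|51)    [253 ≡ 49 mod 51]
  = -(51|49)    [QR: 49 ≡ 1 mod 4, sign kept]
  = -(2|49)    [51 ≡ 2 mod 49]
  = -(1|49)    [49 ≡ 1 mod 8 ⇒ (2|49) = +1]
  = -1    [(1|49) = 1]

-1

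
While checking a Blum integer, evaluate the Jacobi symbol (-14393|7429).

(-14393|7429)
  = (465|7429)    [-14393 ≡ 465 mod 7429]
  = (7429|465)    [QR: 465 ≡ 1 mod 4, sign kept]
  = (454|465)    [7429 ≡ 454 mod 465]
  = (227|465)    [465 ≡ 1 mod 8 ⇒ (2|465) = +1]
  = (465|227)    [QR: 465 ≡ 1 mod 4, sign kept]
  = (11|227)    [465 ≡ 11 mod 227]
  = -(227|11)    [QR: both ≡ 3 mod 4, sign flips]
  = -(7|11)    [227 ≡ 7 mod 11]
  = (11|7)    [QR: both ≡ 3 mod 4, sign flips]
  = (4|7)    [11 ≡ 4 mod 7]
  = (1|7)    [7 ≡ 7 mod 8 ⇒ (2|7)^2 = +1]
  = 1    [(1|7) = 1]

1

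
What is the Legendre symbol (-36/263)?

Reduce the numerator: -36 ≡ 227 (mod 263), so (-36/263) = (227/263).
Both 227 ≡ 3 and 263 ≡ 3 (mod 4), so reciprocity gives (227/263) = -(263/227). Reduce: 263 ≡ 36 (mod 227). Now have -(36/227).
Factor out 2: 36 = 2^2·9. Since 227 ≡ 3 (mod 8), (2/227) = -1, and (2/227)^2 = +1. Now have -(9/227).
9 ≡ 1 (mod 4), so quadratic reciprocity gives (9/227) = (227/9). Reduce: 227 ≡ 2 (mod 9). Now have -(2/9).
Factor out 2: 2 = 2. Since 9 ≡ 1 (mod 8), (2/9) = +1. Now have -(1/9).
(1/9) = 1. Collecting the sign factors: -1.

-1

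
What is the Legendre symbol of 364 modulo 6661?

-1

(364|6661)
  = (91|6661)    [6661 ≡ 5 mod 8 ⇒ (2|6661)^2 = +1]
  = (6661|91)    [QR: 6661 ≡ 1 mod 4, sign kept]
  = (18|91)    [6661 ≡ 18 mod 91]
  = -(9|91)    [91 ≡ 3 mod 8 ⇒ (2|91) = -1]
  = -(91|9)    [QR: 9 ≡ 1 mod 4, sign kept]
  = -(1|9)    [91 ≡ 1 mod 9]
  = -1    [(1|9) = 1]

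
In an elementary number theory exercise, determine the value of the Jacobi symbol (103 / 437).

437 ≡ 1 (mod 4), so quadratic reciprocity gives (103 / 437) = (437 / 103). Reduce: 437 ≡ 25 (mod 103). Now have (25 / 103).
25 ≡ 1 (mod 4), so quadratic reciprocity gives (25 / 103) = (103 / 25). Reduce: 103 ≡ 3 (mod 25). Now have (3 / 25).
25 ≡ 1 (mod 4), so quadratic reciprocity gives (3 / 25) = (25 / 3). Reduce: 25 ≡ 1 (mod 3). Now have (1 / 3).
(1 / 3) = 1. Collecting the sign factors: 1.

1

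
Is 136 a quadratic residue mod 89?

yes

Reduce the numerator: 136 ≡ 47 (mod 89), so (136|89) = (47|89).
89 ≡ 1 (mod 4), so quadratic reciprocity gives (47|89) = (89|47). Reduce: 89 ≡ 42 (mod 47). Now have (42|47).
Factor out 2: 42 = 2·21. Since 47 ≡ 7 (mod 8), (2|47) = +1. Now have (21|47).
21 ≡ 1 (mod 4), so quadratic reciprocity gives (21|47) = (47|21). Reduce: 47 ≡ 5 (mod 21). Now have (5|21).
5 ≡ 1 (mod 4), so quadratic reciprocity gives (5|21) = (21|5). Reduce: 21 ≡ 1 (mod 5). Now have (1|5).
(1|5) = 1. Collecting the sign factors: 1.
The Legendre symbol is 1, so x^2 ≡ 136 (mod 89) has solution.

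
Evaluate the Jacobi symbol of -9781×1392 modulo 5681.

1

By multiplicativity, (-9781·1392/5681) = (-9781/5681)·(1392/5681).
First factor (-9781/5681):
Pull out -1: (-9781/5681) = (-1/5681)·(9781/5681). Since 5681 ≡ 1 (mod 4), (-1/5681) = +1. Now have (9781/5681).
Reduce the numerator: 9781 ≡ 4100 (mod 5681), so (9781/5681) = (4100/5681).
Factor out 2: 4100 = 2^2·1025. Since 5681 ≡ 1 (mod 8), (2/5681) = +1, and (2/5681)^2 = +1. Now have (1025/5681).
1025 ≡ 1 (mod 4), so quadratic reciprocity gives (1025/5681) = (5681/1025). Reduce: 5681 ≡ 556 (mod 1025). Now have (556/1025).
Factor out 2: 556 = 2^2·139. Since 1025 ≡ 1 (mod 8), (2/1025) = +1, and (2/1025)^2 = +1. Now have (139/1025).
1025 ≡ 1 (mod 4), so quadratic reciprocity gives (139/1025) = (1025/139). Reduce: 1025 ≡ 52 (mod 139). Now have (52/139).
Factor out 2: 52 = 2^2·13. Since 139 ≡ 3 (mod 8), (2/139) = -1, and (2/139)^2 = +1. Now have (13/139).
13 ≡ 1 (mod 4), so quadratic reciprocity gives (13/139) = (139/13). Reduce: 139 ≡ 9 (mod 13). Now have (9/13).
9 ≡ 1 (mod 4), so quadratic reciprocity gives (9/13) = (13/9). Reduce: 13 ≡ 4 (mod 9). Now have (4/9).
Factor out 2: 4 = 2^2. Since 9 ≡ 1 (mod 8), (2/9) = +1, and (2/9)^2 = +1. Now have (1/9).
(1/9) = 1. Collecting the sign factors: 1.
Second factor (1392/5681):
Factor out 2: 1392 = 2^4·87. Since 5681 ≡ 1 (mod 8), (2/5681) = +1, and (2/5681)^4 = +1. Now have (87/5681).
5681 ≡ 1 (mod 4), so quadratic reciprocity gives (87/5681) = (5681/87). Reduce: 5681 ≡ 26 (mod 87). Now have (26/87).
Factor out 2: 26 = 2·13. Since 87 ≡ 7 (mod 8), (2/87) = +1. Now have (13/87).
13 ≡ 1 (mod 4), so quadratic reciprocity gives (13/87) = (87/13). Reduce: 87 ≡ 9 (mod 13). Now have (9/13).
9 ≡ 1 (mod 4), so quadratic reciprocity gives (9/13) = (13/9). Reduce: 13 ≡ 4 (mod 9). Now have (4/9).
Factor out 2: 4 = 2^2. Since 9 ≡ 1 (mod 8), (2/9) = +1, and (2/9)^2 = +1. Now have (1/9).
(1/9) = 1. Collecting the sign factors: 1.
Product: (1)·(1) = 1.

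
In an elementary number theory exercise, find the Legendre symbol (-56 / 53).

-1

(-56 / 53)
  = (50 / 53)    [-56 ≡ 50 mod 53]
  = -(25 / 53)    [53 ≡ 5 mod 8 ⇒ (2 / 53) = -1]
  = -(53 / 25)    [QR: 25 ≡ 1 mod 4, sign kept]
  = -(3 / 25)    [53 ≡ 3 mod 25]
  = -(25 / 3)    [QR: 25 ≡ 1 mod 4, sign kept]
  = -(1 / 3)    [25 ≡ 1 mod 3]
  = -1    [(1 / 3) = 1]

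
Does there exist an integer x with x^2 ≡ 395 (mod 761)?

yes

(395/761)
  = (761/395)    [QR: 761 ≡ 1 mod 4, sign kept]
  = (366/395)    [761 ≡ 366 mod 395]
  = -(183/395)    [395 ≡ 3 mod 8 ⇒ (2/395) = -1]
  = (395/183)    [QR: both ≡ 3 mod 4, sign flips]
  = (29/183)    [395 ≡ 29 mod 183]
  = (183/29)    [QR: 29 ≡ 1 mod 4, sign kept]
  = (9/29)    [183 ≡ 9 mod 29]
  = (29/9)    [QR: 9 ≡ 1 mod 4, sign kept]
  = (2/9)    [29 ≡ 2 mod 9]
  = (1/9)    [9 ≡ 1 mod 8 ⇒ (2/9) = +1]
  = 1    [(1/9) = 1]
The Legendre symbol is 1, so x^2 ≡ 395 (mod 761) has solution.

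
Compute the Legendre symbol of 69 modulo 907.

-1

69 ≡ 1 (mod 4), so quadratic reciprocity gives (69 / 907) = (907 / 69). Reduce: 907 ≡ 10 (mod 69). Now have (10 / 69).
Factor out 2: 10 = 2·5. Since 69 ≡ 5 (mod 8), (2 / 69) = -1. Now have -(5 / 69).
5 ≡ 1 (mod 4), so quadratic reciprocity gives (5 / 69) = (69 / 5). Reduce: 69 ≡ 4 (mod 5). Now have -(4 / 5).
Factor out 2: 4 = 2^2. Since 5 ≡ 5 (mod 8), (2 / 5) = -1, and (2 / 5)^2 = +1. Now have -(1 / 5).
(1 / 5) = 1. Collecting the sign factors: -1.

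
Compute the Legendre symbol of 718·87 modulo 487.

1

By multiplicativity, (718·87|487) = (718|487)·(87|487).
First factor (718|487):
(718|487)
  = (231|487)    [718 ≡ 231 mod 487]
  = -(487|231)    [QR: both ≡ 3 mod 4, sign flips]
  = -(25|231)    [487 ≡ 25 mod 231]
  = -(231|25)    [QR: 25 ≡ 1 mod 4, sign kept]
  = -(6|25)    [231 ≡ 6 mod 25]
  = -(3|25)    [25 ≡ 1 mod 8 ⇒ (2|25) = +1]
  = -(25|3)    [QR: 25 ≡ 1 mod 4, sign kept]
  = -(1|3)    [25 ≡ 1 mod 3]
  = -1    [(1|3) = 1]
Second factor (87|487):
(87|487)
  = -(487|87)    [QR: both ≡ 3 mod 4, sign flips]
  = -(52|87)    [487 ≡ 52 mod 87]
  = -(13|87)    [87 ≡ 7 mod 8 ⇒ (2|87)^2 = +1]
  = -(87|13)    [QR: 13 ≡ 1 mod 4, sign kept]
  = -(9|13)    [87 ≡ 9 mod 13]
  = -(13|9)    [QR: 9 ≡ 1 mod 4, sign kept]
  = -(4|9)    [13 ≡ 4 mod 9]
  = -(1|9)    [9 ≡ 1 mod 8 ⇒ (2|9)^2 = +1]
  = -1    [(1|9) = 1]
Product: (-1)·(-1) = 1.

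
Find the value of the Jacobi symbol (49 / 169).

1

(49 / 169)
  = (169 / 49)    [QR: 49 ≡ 1 mod 4, sign kept]
  = (22 / 49)    [169 ≡ 22 mod 49]
  = (11 / 49)    [49 ≡ 1 mod 8 ⇒ (2 / 49) = +1]
  = (49 / 11)    [QR: 49 ≡ 1 mod 4, sign kept]
  = (5 / 11)    [49 ≡ 5 mod 11]
  = (11 / 5)    [QR: 5 ≡ 1 mod 4, sign kept]
  = (1 / 5)    [11 ≡ 1 mod 5]
  = 1    [(1 / 5) = 1]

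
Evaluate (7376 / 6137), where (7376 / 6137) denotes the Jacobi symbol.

(7376 / 6137)
  = (1239 / 6137)    [7376 ≡ 1239 mod 6137]
  = (6137 / 1239)    [QR: 6137 ≡ 1 mod 4, sign kept]
  = (1181 / 1239)    [6137 ≡ 1181 mod 1239]
  = (1239 / 1181)    [QR: 1181 ≡ 1 mod 4, sign kept]
  = (58 / 1181)    [1239 ≡ 58 mod 1181]
  = -(29 / 1181)    [1181 ≡ 5 mod 8 ⇒ (2 / 1181) = -1]
  = -(1181 / 29)    [QR: 29 ≡ 1 mod 4, sign kept]
  = -(21 / 29)    [1181 ≡ 21 mod 29]
  = -(29 / 21)    [QR: 21 ≡ 1 mod 4, sign kept]
  = -(8 / 21)    [29 ≡ 8 mod 21]
  = (1 / 21)    [21 ≡ 5 mod 8 ⇒ (2 / 21)^3 = -1]
  = 1    [(1 / 21) = 1]

1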